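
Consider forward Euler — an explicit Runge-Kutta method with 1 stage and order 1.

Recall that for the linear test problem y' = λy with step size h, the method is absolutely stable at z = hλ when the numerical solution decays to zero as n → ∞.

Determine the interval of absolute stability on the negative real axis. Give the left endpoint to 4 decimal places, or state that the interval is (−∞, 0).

z∈(-2.0000,0).

Set f=λy, z=hλ:
  order 1, 1-stage ⇒ R(z)=1+z
  (e.g. R(-0.79)=0.21000, |R|=0.21000)

Boundary: |R(x)|=1, x<0.
x=-0.79: |R|=0.2100
|R(-2.09)|=1.0900 |R(-1.29)|=0.2900 |R(-0.63)|=0.3700
Bisect:
  x_lo=-2.7257 |R|=1.7257  x_hi=-0.1193 |R|=0.8807
  mid=-1.42251 |R|=0.42251 →hi
  mid=-2.07409 |R|=1.07409 →lo
  mid=-1.74830 |R|=0.74830 →hi
  mid=-1.91120 |R|=0.91120 →hi
  mid=-1.99264 |R|=0.99264 →hi
  mid=-2.03337 |R|=1.03337 →lo
  mid=-2.01300 |R|=1.01300 →lo
  mid=-2.00282 |R|=1.00282 →lo
  mid=-1.99773 |R|=0.99773 →hi
  mid=-2.00028 |R|=1.00028 →lo
  ...
  [-2.00012,-1.99996] ⇒ x*=-2.0000
So |R|<1 on (-2.0000, 0).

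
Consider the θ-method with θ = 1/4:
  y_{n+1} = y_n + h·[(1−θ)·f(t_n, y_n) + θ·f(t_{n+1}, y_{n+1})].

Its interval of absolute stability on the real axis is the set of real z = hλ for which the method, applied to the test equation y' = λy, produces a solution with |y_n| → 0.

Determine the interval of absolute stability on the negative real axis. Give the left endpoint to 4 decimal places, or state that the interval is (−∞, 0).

z∈(-4.0000,0).

On y'=λy, z=hλ:
  y_{n+1} = y_n + z·[3/4·y_n + 1/4·y_{n+1}] ⇒ (1 − 1/4z)y_{n+1} = (1 + 3/4z)y_n
  R(z) = (1 + 3/4z)/(1 − 1/4z).

Find x<0 with |R(x)|<1.
x=-1.18: |R|=0.0888
R=−1: 1+3/4x = −1+1/4x ⇒ -1/2x=2 ⇒ x=2/(-1/2)=-4.0000
Confirm numerically:
  x=-3.247: |R|=0.79219 <1
  x=-2.671: |R|=0.60156 <1
  x=-1.935: |R|=0.30413 <1
  x=-4.299: |R|=1.07206 >1
  x=-4.298: |R|=1.07182 >1
  x=-4.282: |R|=1.06810 >1
Interval (-4.0000, 0).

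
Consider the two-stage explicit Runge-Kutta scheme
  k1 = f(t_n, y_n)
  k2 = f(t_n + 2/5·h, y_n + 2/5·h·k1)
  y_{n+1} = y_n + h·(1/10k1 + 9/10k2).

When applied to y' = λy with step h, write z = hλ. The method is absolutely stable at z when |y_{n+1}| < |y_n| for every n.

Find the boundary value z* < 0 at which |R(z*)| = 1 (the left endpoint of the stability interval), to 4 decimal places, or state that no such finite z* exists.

Set f=λy, z=hλ:
  k1=λy_n ⇒ h·k1=z·y_n;  k2=λ(1+2/5z)y_n ⇒ h·k2=z(1+2/5z)y_n
  y_{n+1}/y_n = 1 + 1/10z + 9/10z(1+2/5z) = 1 + z + 9/25z²
  Hence R(z) = 1 + z + 9/25z².

Solve |R(x)|<1 on ℝ⁻.
x=-1.08: |R|=0.3399
R=1: x+9/25x²=0 ⇒ x=−25/9=-2.7778; min R=1−1/(4·9/25)=0.3056>−1
Confirm numerically:
  x=-2.739: |R|=0.96176 <1
  x=-2.329: |R|=0.62373 <1
  x=-1.590: |R|=0.32012 <1
  x=-1.242: |R|=0.31332 <1
  x=-3.268: |R|=1.57674 >1
  x=-3.133: |R|=1.40065 >1
  x=-3.011: |R|=1.25280 >1
So |R|<1 on (-2.7778, 0).

left endpoint -2.7778.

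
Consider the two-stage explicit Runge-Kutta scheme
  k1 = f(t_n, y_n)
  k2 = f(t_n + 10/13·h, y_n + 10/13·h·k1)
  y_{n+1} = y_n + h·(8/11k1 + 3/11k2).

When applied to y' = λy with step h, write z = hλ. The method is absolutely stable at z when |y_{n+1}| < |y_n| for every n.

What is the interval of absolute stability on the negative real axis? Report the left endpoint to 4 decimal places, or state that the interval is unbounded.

With y'=λy (z=hλ):
  k1=λy_n ⇒ h·k1=z·y_n;  k2=λ(1+10/13z)y_n ⇒ h·k2=z(1+10/13z)y_n
  y_{n+1}/y_n = 1 + 8/11z + 3/11z(1+10/13z) = 1 + z + 30/143z²
  Hence R(z) = 1 + z + 30/143z².

Boundary: |R(x)|=1, x<0.
x=-0.94: |R|=0.2454
R=1: x+30/143x²=0 ⇒ x=−143/30=-4.7667; min R=1−1/(4·30/143)=-0.1917>−1
Confirm numerically:
  x=-4.456: |R|=0.70958 <1
  x=-3.271: |R|=0.02636 <1
  x=-2.729: |R|=0.16660 <1
  x=-2.014: |R|=0.16305 <1
  x=-5.234: |R|=1.51315 >1
  x=-5.095: |R|=1.35095 >1
Stable set (-4.7667, 0).

(-4.7667, 0).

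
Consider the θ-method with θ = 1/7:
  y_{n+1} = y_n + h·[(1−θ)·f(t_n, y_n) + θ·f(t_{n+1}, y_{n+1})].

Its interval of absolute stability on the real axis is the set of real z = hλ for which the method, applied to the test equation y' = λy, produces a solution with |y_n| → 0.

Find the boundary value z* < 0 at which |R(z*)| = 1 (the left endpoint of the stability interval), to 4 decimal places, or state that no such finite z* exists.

left endpoint -2.8000.

Test eqn y'=λy, z=hλ:
  y_{n+1} = y_n + z·[6/7·y_n + 1/7·y_{n+1}] ⇒ (1 − 1/7z)y_{n+1} = (1 + 6/7z)y_n
  Hence R(z) = (1 + 6/7z)/(1 − 1/7z).

Find x<0 with |R(x)|<1.
x=-1.45: |R|=0.2012
R=−1: 1+6/7x = −1+1/7x ⇒ -5/7x=2 ⇒ x=2/(-5/7)=-2.8000
Confirm numerically:
  x=-2.643: |R|=0.91859 <1
  x=-2.447: |R|=0.81317 <1
  x=-2.245: |R|=0.69984 <1
  x=-1.528: |R|=0.25422 <1
  x=-3.184: |R|=1.18853 >1
  x=-2.968: |R|=1.08427 >1
Stable set (-2.8000, 0).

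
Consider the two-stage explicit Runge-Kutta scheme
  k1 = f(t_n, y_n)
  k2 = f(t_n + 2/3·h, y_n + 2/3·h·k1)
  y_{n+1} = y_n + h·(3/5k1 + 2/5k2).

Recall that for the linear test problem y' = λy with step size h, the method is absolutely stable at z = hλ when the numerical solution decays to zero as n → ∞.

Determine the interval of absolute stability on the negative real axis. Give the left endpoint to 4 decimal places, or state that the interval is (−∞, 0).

With y'=λy (z=hλ):
  k1=λy_n ⇒ h·k1=z·y_n;  k2=λ(1+2/3z)y_n ⇒ h·k2=z(1+2/3z)y_n
  y_{n+1}/y_n = 1 + 3/5z + 2/5z(1+2/3z) = 1 + z + 4/15z²
  so R(z) = 1 + z + 4/15z².

Need |R(x)|<1, x<0.
x=-1.57: |R|=0.0873
R=1: x+4/15x²=0 ⇒ x=−15/4=-3.7500; min R=1−1/(4·4/15)=0.0625>−1
Confirm numerically:
  x=-3.138: |R|=0.48788 <1
  x=-2.403: |R|=0.13684 <1
  x=-1.522: |R|=0.09573 <1
  x=-4.290: |R|=1.61776 >1
  x=-4.237: |R|=1.55025 >1
So |R|<1 on (-3.7500, 0).

z∈(-3.7500,0).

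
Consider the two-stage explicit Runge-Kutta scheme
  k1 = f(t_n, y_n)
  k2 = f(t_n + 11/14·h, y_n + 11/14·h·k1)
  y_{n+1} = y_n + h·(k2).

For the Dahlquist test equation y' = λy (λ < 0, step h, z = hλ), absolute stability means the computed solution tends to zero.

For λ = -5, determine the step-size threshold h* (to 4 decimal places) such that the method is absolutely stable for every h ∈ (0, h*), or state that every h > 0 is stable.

(-1.2727,0); λ=-5 ⇒ h* = (14/11)/5 = 0.2545.

With y'=λy (z=hλ):
  k1=λy_n ⇒ h·k1=z·y_n;  k2=λ(1+11/14z)y_n ⇒ h·k2=z(1+11/14z)y_n
  y_{n+1}/y_n = 1 + z(1+11/14z) = 1 + z + 11/14z²
  Hence R(z) = 1 + z + 11/14z².

Need |R(x)|<1, x<0.
x=-1.36: |R|=1.0933
R=1: x+11/14x²=0 ⇒ x=−14/11=-1.2727; min R=1−1/(4·11/14)=0.6818>−1
Confirm numerically:
  x=-1.208: |R|=0.93856 <1
  x=-0.882: |R|=0.72923 <1
  x=-0.793: |R|=0.70110 <1
  x=-0.768: |R|=0.69543 <1
  x=-1.868: |R|=1.87369 >1
  x=-1.548: |R|=1.33481 >1
  x=-1.298: |R|=1.02577 >1
Stable set (-1.2727, 0).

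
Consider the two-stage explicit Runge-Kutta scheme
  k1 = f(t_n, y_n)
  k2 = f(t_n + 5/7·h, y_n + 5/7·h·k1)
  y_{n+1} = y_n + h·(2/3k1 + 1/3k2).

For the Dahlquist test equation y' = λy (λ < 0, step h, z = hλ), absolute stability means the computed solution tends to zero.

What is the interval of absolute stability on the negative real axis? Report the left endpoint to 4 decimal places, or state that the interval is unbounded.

Set f=λy, z=hλ:
  k1=λy_n ⇒ h·k1=z·y_n;  k2=λ(1+5/7z)y_n ⇒ h·k2=z(1+5/7z)y_n
  y_{n+1}/y_n = 1 + 2/3z + 1/3z(1+5/7z) = 1 + z + 5/21z²
  R(z) = 1 + z + 5/21z².

Boundary: |R(x)|=1, x<0.
x=-1.26: |R|=0.1180
R=1: x+5/21x²=0 ⇒ x=−21/5=-4.2000; min R=1−1/(4·5/21)=-0.0500>−1
Confirm numerically:
  x=-3.543: |R|=0.44577 <1
  x=-3.136: |R|=0.20555 <1
  x=-1.905: |R|=0.04095 <1
  x=-1.841: |R|=0.03403 <1
  x=-4.470: |R|=1.28736 >1
  x=-4.259: |R|=1.05983 >1
Interval (-4.2000, 0).

z∈(-4.2000,0).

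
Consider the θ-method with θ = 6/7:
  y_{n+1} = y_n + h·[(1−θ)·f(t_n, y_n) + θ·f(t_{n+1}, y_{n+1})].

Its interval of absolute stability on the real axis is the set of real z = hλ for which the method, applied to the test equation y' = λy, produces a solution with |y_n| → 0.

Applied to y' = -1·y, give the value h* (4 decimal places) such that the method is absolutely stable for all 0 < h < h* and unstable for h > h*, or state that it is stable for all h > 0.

interval (−∞, 0). Any h>0 works for λ=-1.

Set f=λy, z=hλ:
  y_{n+1} = y_n + z·[1/7·y_n + 6/7·y_{n+1}] ⇒ (1 − 6/7z)y_{n+1} = (1 + 1/7z)y_n
  ⇒ R(z) = (1 + 1/7z)/(1 − 6/7z).

Find x<0 with |R(x)|<1.
x=-0.59: |R|=0.6082
x=-2: |R|=0.2632
x=-10: |R|=0.0448
x=-100: |R|=0.1532
θ=6/7≥1/2 ⇒ |1+1/7x|<|1−6/7x| ∀x<0 ⇒ stable on all of ℝ⁻.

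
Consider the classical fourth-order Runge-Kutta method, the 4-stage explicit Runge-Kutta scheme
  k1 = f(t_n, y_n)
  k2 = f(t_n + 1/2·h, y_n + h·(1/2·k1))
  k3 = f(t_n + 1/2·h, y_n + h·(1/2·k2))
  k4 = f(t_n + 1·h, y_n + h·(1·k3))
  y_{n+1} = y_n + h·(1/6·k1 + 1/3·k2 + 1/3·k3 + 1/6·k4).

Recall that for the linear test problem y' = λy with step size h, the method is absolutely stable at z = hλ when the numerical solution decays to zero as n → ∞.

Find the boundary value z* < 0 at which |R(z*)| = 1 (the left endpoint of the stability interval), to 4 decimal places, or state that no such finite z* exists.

left endpoint -2.7853.

Set f=λy, z=hλ:
  order 4, 4-stage ⇒ R(z)=1+z+z^2/2+z^3/6+z^4/24
  (e.g. R(-0.7)=0.49784, |R|=0.49784)

Find x<0 with |R(x)|<1.
x=-0.7: |R|=0.4978
|R(-2.68)|=0.8525 |R(-2.43)|=0.5838 |R(-1.31)|=0.2961
Bisect:
  x_lo=-3.5992 |R|=3.0993  x_hi=-0.3160 |R|=0.7291
  mid=-1.95759 |R|=0.32008 →hi
  mid=-2.77840 |R|=0.98966 →hi
  mid=-3.18881 |R|=1.79947 →lo
  mid=-2.98360 |R|=1.34254 →lo
  mid=-2.88100 |R|=1.15415 →lo
  mid=-2.82970 |R|=1.06904 →lo
  mid=-2.80405 |R|=1.02865 →lo
  mid=-2.79123 |R|=1.00898 →lo
  mid=-2.78481 |R|=0.99928 →hi
  ...
  [-2.78542,-2.78521] ⇒ x*=-2.7853
So |R|<1 on (-2.7853, 0).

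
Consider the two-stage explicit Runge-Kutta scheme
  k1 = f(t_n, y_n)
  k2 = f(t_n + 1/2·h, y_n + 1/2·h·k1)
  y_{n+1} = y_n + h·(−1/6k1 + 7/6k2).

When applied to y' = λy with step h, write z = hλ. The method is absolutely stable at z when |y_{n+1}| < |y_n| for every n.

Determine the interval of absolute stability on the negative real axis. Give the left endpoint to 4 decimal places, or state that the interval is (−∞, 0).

With y'=λy (z=hλ):
  k1=λy_n ⇒ h·k1=z·y_n;  k2=λ(1+1/2z)y_n ⇒ h·k2=z(1+1/2z)y_n
  y_{n+1}/y_n = 1 − 1/6z + 7/6z(1+1/2z) = 1 + z + 7/12z²
  so R(z) = 1 + z + 7/12z².

Solve |R(x)|<1 on ℝ⁻.
x=-1.15: |R|=0.6215
R=1: x+7/12x²=0 ⇒ x=−12/7=-1.7143; min R=1−1/(4·7/12)=0.5714>−1
Confirm numerically:
  x=-1.642: |R|=0.93076 <1
  x=-1.346: |R|=0.71083 <1
  x=-0.960: |R|=0.57760 <1
  x=-2.176: |R|=1.58607 >1
  x=-1.920: |R|=1.23040 >1
  x=-1.825: |R|=1.11786 >1
Stable set (-1.7143, 0).

(-1.7143, 0).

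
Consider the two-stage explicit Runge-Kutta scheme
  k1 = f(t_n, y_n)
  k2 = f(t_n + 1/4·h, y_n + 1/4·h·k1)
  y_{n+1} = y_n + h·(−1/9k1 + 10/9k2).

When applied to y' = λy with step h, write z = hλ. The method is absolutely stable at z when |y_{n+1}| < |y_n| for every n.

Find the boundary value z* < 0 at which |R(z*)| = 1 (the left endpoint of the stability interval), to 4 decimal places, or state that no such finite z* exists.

Set f=λy, z=hλ:
  k1=λy_n ⇒ h·k1=z·y_n;  k2=λ(1+1/4z)y_n ⇒ h·k2=z(1+1/4z)y_n
  y_{n+1}/y_n = 1 − 1/9z + 10/9z(1+1/4z) = 1 + z + 5/18z²
  Hence R(z) = 1 + z + 5/18z².

Solve |R(x)|<1 on ℝ⁻.
x=-0.41: |R|=0.6367
R=1: x+5/18x²=0 ⇒ x=−18/5=-3.6000; min R=1−1/(4·5/18)=0.1000>−1
Confirm numerically:
  x=-3.501: |R|=0.90372 <1
  x=-3.292: |R|=0.71835 <1
  x=-2.505: |R|=0.23806 <1
  x=-1.889: |R|=0.10220 <1
  x=-4.063: |R|=1.52255 >1
  x=-3.857: |R|=1.27535 >1
  x=-3.768: |R|=1.17584 >1
Stable set (-3.6000, 0).

z* = -3.6000.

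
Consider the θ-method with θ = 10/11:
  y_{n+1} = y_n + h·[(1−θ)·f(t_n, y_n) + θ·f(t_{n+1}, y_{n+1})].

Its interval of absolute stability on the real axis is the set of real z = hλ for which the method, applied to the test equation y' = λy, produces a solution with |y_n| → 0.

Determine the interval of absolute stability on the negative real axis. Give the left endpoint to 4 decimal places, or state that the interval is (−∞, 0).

interval (−∞, 0).

Test eqn y'=λy, z=hλ:
  y_{n+1} = y_n + z·[1/11·y_n + 10/11·y_{n+1}] ⇒ (1 − 10/11z)y_{n+1} = (1 + 1/11z)y_n
  ⇒ R(z) = (1 + 1/11z)/(1 − 10/11z).

Solve |R(x)|<1 on ℝ⁻.
x=-1.2: |R|=0.4261
x=-2: |R|=0.2903
x=-10: |R|=0.0090
x=-100: |R|=0.0880
θ=10/11≥1/2 ⇒ |1+1/11x|<|1−10/11x| ∀x<0 ⇒ stable on all of ℝ⁻.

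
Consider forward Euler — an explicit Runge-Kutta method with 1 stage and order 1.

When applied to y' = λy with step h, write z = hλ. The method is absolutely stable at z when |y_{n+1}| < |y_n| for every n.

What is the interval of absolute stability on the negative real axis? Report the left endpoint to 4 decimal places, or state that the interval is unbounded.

z∈(-2.0000,0).

With y'=λy (z=hλ):
  order 1, 1-stage ⇒ R(z)=1+z
  (e.g. R(-0.8)=0.20000, |R|=0.20000)

Boundary: |R(x)|=1, x<0.
x=-0.8: |R|=0.2000
|R(-1.96)|=0.9600 |R(-1.63)|=0.6300 |R(-0.58)|=0.4200
Bisect:
  x_lo=-2.5294 |R|=1.5294  x_hi=-0.0765 |R|=0.9235
  mid=-1.30296 |R|=0.30296 →hi
  mid=-1.91619 |R|=0.91619 →hi
  mid=-2.22281 |R|=1.22281 →lo
  mid=-2.06950 |R|=1.06950 →lo
  mid=-1.99285 |R|=0.99285 →hi
  mid=-2.03117 |R|=1.03117 →lo
  mid=-2.01201 |R|=1.01201 →lo
  mid=-2.00243 |R|=1.00243 →lo
  mid=-1.99764 |R|=0.99764 →hi
  mid=-2.00003 |R|=1.00003 →lo
  ...
  [-2.00003,-1.99988] ⇒ x*=-2.0000
Stable set (-2.0000, 0).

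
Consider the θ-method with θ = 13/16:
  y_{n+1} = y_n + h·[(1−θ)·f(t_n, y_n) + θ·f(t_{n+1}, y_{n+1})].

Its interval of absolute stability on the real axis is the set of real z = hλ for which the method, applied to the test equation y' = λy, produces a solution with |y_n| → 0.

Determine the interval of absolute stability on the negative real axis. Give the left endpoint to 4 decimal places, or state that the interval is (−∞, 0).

Test eqn y'=λy, z=hλ:
  y_{n+1} = y_n + z·[3/16·y_n + 13/16·y_{n+1}] ⇒ (1 − 13/16z)y_{n+1} = (1 + 3/16z)y_n
  R(z) = (1 + 3/16z)/(1 − 13/16z).

Need |R(x)|<1, x<0.
x=-1.69: |R|=0.2879
x=-2: |R|=0.2381
x=-10: |R|=0.0959
x=-100: |R|=0.2158
θ=13/16≥1/2 ⇒ |1+3/16x|<|1−13/16x| ∀x<0 ⇒ stable on all of ℝ⁻.

(−∞, 0) — no finite endpoint.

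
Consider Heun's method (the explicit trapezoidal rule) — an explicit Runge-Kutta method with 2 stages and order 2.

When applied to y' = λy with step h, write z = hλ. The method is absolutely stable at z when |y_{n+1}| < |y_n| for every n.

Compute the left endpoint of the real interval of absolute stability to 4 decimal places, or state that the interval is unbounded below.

Set f=λy, z=hλ:
  order 2, 2-stage ⇒ R(z)=1+z+z^2/2
  (e.g. R(-1.65)=0.71125, |R|=0.71125)

Solve |R(x)|<1 on ℝ⁻.
x=-1.65: |R|=0.7112
|R(-1.76)|=0.7888 |R(-1.09)|=0.5040 |R(-0.7)|=0.5450
Bisect:
  x_lo=-2.4949 |R|=1.6173  x_hi=-0.2459 |R|=0.7843
  mid=-1.37038 |R|=0.56859 →hi
  mid=-1.93263 |R|=0.93490 →hi
  mid=-2.21375 |R|=1.23660 →lo
  mid=-2.07319 |R|=1.07587 →lo
  mid=-2.00291 |R|=1.00291 →lo
  mid=-1.96777 |R|=0.96829 →hi
  mid=-1.98534 |R|=0.98545 →hi
  ...
  [-2.00003,-1.99989] ⇒ x*=-2.0000
So |R|<1 on (-2.0000, 0).

z* = -2.0000.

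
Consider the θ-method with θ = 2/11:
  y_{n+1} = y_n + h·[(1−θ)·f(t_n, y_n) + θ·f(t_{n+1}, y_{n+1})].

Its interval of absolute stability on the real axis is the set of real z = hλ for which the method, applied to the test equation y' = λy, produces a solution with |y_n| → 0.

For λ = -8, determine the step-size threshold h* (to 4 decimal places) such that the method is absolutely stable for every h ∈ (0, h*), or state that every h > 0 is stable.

(-3.1429,0); λ=-8 ⇒ h* = (22/7)/8 = 0.3929.

On y'=λy, z=hλ:
  y_{n+1} = y_n + z·[9/11·y_n + 2/11·y_{n+1}] ⇒ (1 − 2/11z)y_{n+1} = (1 + 9/11z)y_n
  Hence R(z) = (1 + 9/11z)/(1 − 2/11z).

Solve |R(x)|<1 on ℝ⁻.
x=-1.51: |R|=0.1847
R=−1: 1+9/11x = −1+2/11x ⇒ -7/11x=2 ⇒ x=2/(-7/11)=-3.1429
Confirm numerically:
  x=-2.614: |R|=0.77188 <1
  x=-2.570: |R|=0.75155 <1
  x=-2.271: |R|=0.60732 <1
  x=-1.906: |R|=0.41547 <1
  x=-3.696: |R|=1.21053 >1
  x=-3.399: |R|=1.10074 >1
Stable set (-3.1429, 0).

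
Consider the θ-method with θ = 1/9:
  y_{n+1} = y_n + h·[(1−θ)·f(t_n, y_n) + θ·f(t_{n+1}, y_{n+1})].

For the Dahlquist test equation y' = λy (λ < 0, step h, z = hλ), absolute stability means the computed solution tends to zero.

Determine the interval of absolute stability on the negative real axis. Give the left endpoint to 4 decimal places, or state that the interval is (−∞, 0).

(-2.5714, 0).

With y'=λy (z=hλ):
  y_{n+1} = y_n + z·[8/9·y_n + 1/9·y_{n+1}] ⇒ (1 − 1/9z)y_{n+1} = (1 + 8/9z)y_n
  ⇒ R(z) = (1 + 8/9z)/(1 − 1/9z).

Find x<0 with |R(x)|<1.
x=-0.82: |R|=0.2485
R=−1: 1+8/9x = −1+1/9x ⇒ -7/9x=2 ⇒ x=2/(-7/9)=-2.5714
Confirm numerically:
  x=-2.372: |R|=0.87724 <1
  x=-1.266: |R|=0.10988 <1
  x=-1.060: |R|=0.05169 <1
  x=-1.050: |R|=0.05970 <1
  x=-3.039: |R|=1.27187 >1
  x=-2.913: |R|=1.20071 >1
  x=-2.692: |R|=1.07219 >1
Interval (-2.5714, 0).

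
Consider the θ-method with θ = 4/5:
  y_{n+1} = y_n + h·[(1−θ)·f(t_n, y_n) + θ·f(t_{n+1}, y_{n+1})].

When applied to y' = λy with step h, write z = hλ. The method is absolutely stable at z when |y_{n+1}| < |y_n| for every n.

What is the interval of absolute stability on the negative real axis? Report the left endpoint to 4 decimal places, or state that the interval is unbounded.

unbounded; (−∞, 0).

Test eqn y'=λy, z=hλ:
  y_{n+1} = y_n + z·[1/5·y_n + 4/5·y_{n+1}] ⇒ (1 − 4/5z)y_{n+1} = (1 + 1/5z)y_n
  R(z) = (1 + 1/5z)/(1 − 4/5z).

Need |R(x)|<1, x<0.
x=-0.87: |R|=0.4870
x=-2: |R|=0.2308
x=-10: |R|=0.1111
x=-100: |R|=0.2346
θ=4/5≥1/2 ⇒ |1+1/5x|<|1−4/5x| ∀x<0 ⇒ interval (−∞,0).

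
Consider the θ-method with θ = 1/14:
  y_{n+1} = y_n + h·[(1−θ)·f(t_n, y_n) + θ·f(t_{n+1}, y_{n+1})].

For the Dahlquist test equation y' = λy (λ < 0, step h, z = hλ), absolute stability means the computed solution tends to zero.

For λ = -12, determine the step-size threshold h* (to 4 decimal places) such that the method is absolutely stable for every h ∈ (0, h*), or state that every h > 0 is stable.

(-2.3333,0); λ=-12 ⇒ h* = (7/3)/12 = 0.1944.

Set f=λy, z=hλ:
  y_{n+1} = y_n + z·[13/14·y_n + 1/14·y_{n+1}] ⇒ (1 − 1/14z)y_{n+1} = (1 + 13/14z)y_n
  Hence R(z) = (1 + 13/14z)/(1 − 1/14z).

Need |R(x)|<1, x<0.
x=-0.58: |R|=0.4431
R=−1: 1+13/14x = −1+1/14x ⇒ -6/7x=2 ⇒ x=2/(-6/7)=-2.3333
Confirm numerically:
  x=-1.744: |R|=0.55081 <1
  x=-1.168: |R|=0.07806 <1
  x=-1.034: |R|=0.03712 <1
  x=-2.738: |R|=1.29012 >1
  x=-2.641: |R|=1.22186 >1
Interval (-2.3333, 0).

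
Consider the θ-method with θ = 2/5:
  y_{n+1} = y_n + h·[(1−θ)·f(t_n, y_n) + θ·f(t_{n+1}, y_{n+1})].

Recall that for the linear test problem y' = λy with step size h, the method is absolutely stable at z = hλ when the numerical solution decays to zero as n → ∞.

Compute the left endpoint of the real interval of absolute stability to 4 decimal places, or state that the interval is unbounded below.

Set f=λy, z=hλ:
  y_{n+1} = y_n + z·[3/5·y_n + 2/5·y_{n+1}] ⇒ (1 − 2/5z)y_{n+1} = (1 + 3/5z)y_n
  so R(z) = (1 + 3/5z)/(1 − 2/5z).

Find x<0 with |R(x)|<1.
x=-0.83: |R|=0.3769
R=−1: 1+3/5x = −1+2/5x ⇒ -1/5x=2 ⇒ x=2/(-1/5)=-10.0000
Confirm numerically:
  x=-7.302: |R|=0.86238 <1
  x=-7.135: |R|=0.85132 <1
  x=-5.518: |R|=0.72050 <1
  x=-10.579: |R|=1.02213 >1
  x=-10.347: |R|=1.01351 >1
  x=-10.255: |R|=1.01000 >1
Stable set (-10.0000, 0).

z* = -10.0000.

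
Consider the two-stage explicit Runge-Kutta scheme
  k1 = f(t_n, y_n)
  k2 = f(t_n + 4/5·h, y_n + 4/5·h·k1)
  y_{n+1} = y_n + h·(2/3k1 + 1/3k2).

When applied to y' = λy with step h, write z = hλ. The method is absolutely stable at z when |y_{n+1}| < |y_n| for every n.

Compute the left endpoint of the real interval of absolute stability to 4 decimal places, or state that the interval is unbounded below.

With y'=λy (z=hλ):
  k1=λy_n ⇒ h·k1=z·y_n;  k2=λ(1+4/5z)y_n ⇒ h·k2=z(1+4/5z)y_n
  y_{n+1}/y_n = 1 + 2/3z + 1/3z(1+4/5z) = 1 + z + 4/15z²
  so R(z) = 1 + z + 4/15z².

Boundary: |R(x)|=1, x<0.
x=-0.33: |R|=0.6990
R=1: x+4/15x²=0 ⇒ x=−15/4=-3.7500; min R=1−1/(4·4/15)=0.0625>−1
Confirm numerically:
  x=-3.292: |R|=0.59794 <1
  x=-3.173: |R|=0.51178 <1
  x=-2.876: |R|=0.32970 <1
  x=-2.121: |R|=0.07864 <1
  x=-3.955: |R|=1.21621 >1
  x=-3.882: |R|=1.13665 >1
So |R|<1 on (-3.7500, 0).

left endpoint -3.7500.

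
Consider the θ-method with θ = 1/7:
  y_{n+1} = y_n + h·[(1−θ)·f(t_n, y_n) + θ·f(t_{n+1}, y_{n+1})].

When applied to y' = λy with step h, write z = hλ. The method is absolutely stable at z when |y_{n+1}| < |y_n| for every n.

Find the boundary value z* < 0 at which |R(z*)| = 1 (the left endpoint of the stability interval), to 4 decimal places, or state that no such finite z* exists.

z* = -2.8000.

Test eqn y'=λy, z=hλ:
  y_{n+1} = y_n + z·[6/7·y_n + 1/7·y_{n+1}] ⇒ (1 − 1/7z)y_{n+1} = (1 + 6/7z)y_n
  R(z) = (1 + 6/7z)/(1 − 1/7z).

Need |R(x)|<1, x<0.
x=-0.4: |R|=0.6216
R=−1: 1+6/7x = −1+1/7x ⇒ -5/7x=2 ⇒ x=2/(-5/7)=-2.8000
Confirm numerically:
  x=-1.917: |R|=0.50488 <1
  x=-1.872: |R|=0.47701 <1
  x=-1.592: |R|=0.29702 <1
  x=-3.206: |R|=1.19890 >1
  x=-3.011: |R|=1.10538 >1
  x=-2.990: |R|=1.09510 >1
So |R|<1 on (-2.8000, 0).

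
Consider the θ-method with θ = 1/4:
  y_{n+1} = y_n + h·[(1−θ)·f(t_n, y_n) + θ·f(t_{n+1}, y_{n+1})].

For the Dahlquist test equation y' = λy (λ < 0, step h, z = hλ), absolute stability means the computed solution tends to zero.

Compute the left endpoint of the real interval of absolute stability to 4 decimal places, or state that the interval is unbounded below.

left endpoint -4.0000.

On y'=λy, z=hλ:
  y_{n+1} = y_n + z·[3/4·y_n + 1/4·y_{n+1}] ⇒ (1 − 1/4z)y_{n+1} = (1 + 3/4z)y_n
  ⇒ R(z) = (1 + 3/4z)/(1 − 1/4z).

Boundary: |R(x)|=1, x<0.
x=-0.33: |R|=0.6952
R=−1: 1+3/4x = −1+1/4x ⇒ -1/2x=2 ⇒ x=2/(-1/2)=-4.0000
Confirm numerically:
  x=-3.204: |R|=0.77901 <1
  x=-3.029: |R|=0.72372 <1
  x=-2.418: |R|=0.50701 <1
  x=-4.492: |R|=1.11587 >1
  x=-4.155: |R|=1.03801 >1
So |R|<1 on (-4.0000, 0).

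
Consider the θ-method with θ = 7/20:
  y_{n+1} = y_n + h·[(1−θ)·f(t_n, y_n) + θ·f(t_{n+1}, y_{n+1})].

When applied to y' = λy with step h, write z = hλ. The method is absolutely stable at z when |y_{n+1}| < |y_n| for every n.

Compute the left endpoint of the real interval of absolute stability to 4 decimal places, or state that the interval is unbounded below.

Set f=λy, z=hλ:
  y_{n+1} = y_n + z·[13/20·y_n + 7/20·y_{n+1}] ⇒ (1 − 7/20z)y_{n+1} = (1 + 13/20z)y_n
  R(z) = (1 + 13/20z)/(1 − 7/20z).

Solve |R(x)|<1 on ℝ⁻.
x=-1.52: |R|=0.0078
R=−1: 1+13/20x = −1+7/20x ⇒ -3/10x=2 ⇒ x=2/(-3/10)=-6.6667
Confirm numerically:
  x=-6.533: |R|=0.98780 <1
  x=-5.970: |R|=0.93235 <1
  x=-3.554: |R|=0.58385 <1
  x=-7.031: |R|=1.03158 >1
  x=-6.902: |R|=1.02067 >1
  x=-6.872: |R|=1.01809 >1
So |R|<1 on (-6.6667, 0).

left endpoint -6.6667.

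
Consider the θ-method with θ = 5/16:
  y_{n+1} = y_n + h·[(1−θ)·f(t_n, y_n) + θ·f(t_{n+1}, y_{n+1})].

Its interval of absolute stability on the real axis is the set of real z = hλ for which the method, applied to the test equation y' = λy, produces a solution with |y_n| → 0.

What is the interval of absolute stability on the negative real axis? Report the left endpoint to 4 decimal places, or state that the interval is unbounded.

z∈(-5.3333,0).

With y'=λy (z=hλ):
  y_{n+1} = y_n + z·[11/16·y_n + 5/16·y_{n+1}] ⇒ (1 − 5/16z)y_{n+1} = (1 + 11/16z)y_n
  so R(z) = (1 + 11/16z)/(1 − 5/16z).

Find x<0 with |R(x)|<1.
x=-0.89: |R|=0.3037
R=−1: 1+11/16x = −1+5/16x ⇒ -3/8x=2 ⇒ x=2/(-3/8)=-5.3333
Confirm numerically:
  x=-5.292: |R|=0.99416 <1
  x=-5.103: |R|=0.96671 <1
  x=-4.608: |R|=0.88852 <1
  x=-4.014: |R|=0.78054 <1
  x=-5.874: |R|=1.07150 >1
  x=-5.516: |R|=1.02515 >1
Stable set (-5.3333, 0).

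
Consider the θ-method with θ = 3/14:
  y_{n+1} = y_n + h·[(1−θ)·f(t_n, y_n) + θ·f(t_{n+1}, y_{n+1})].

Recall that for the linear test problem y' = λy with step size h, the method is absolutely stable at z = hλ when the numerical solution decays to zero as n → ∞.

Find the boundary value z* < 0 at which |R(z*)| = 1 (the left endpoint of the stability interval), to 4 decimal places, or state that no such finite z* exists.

left endpoint -3.5000.

On y'=λy, z=hλ:
  y_{n+1} = y_n + z·[11/14·y_n + 3/14·y_{n+1}] ⇒ (1 − 3/14z)y_{n+1} = (1 + 11/14z)y_n
  Hence R(z) = (1 + 11/14z)/(1 − 3/14z).

Find x<0 with |R(x)|<1.
x=-1.52: |R|=0.1466
R=−1: 1+11/14x = −1+3/14x ⇒ -4/7x=2 ⇒ x=2/(-4/7)=-3.5000
Confirm numerically:
  x=-1.986: |R|=0.39313 <1
  x=-1.488: |R|=0.12825 <1
  x=-1.456: |R|=0.10976 <1
  x=-3.826: |R|=1.10236 >1
  x=-3.735: |R|=1.07459 >1
Stable set (-3.5000, 0).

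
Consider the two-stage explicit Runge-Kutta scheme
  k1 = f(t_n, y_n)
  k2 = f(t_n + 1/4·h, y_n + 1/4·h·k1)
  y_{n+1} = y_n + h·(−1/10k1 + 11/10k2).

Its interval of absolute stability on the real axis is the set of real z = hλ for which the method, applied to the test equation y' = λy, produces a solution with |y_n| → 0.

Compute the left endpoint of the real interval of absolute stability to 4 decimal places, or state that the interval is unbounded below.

Test eqn y'=λy, z=hλ:
  k1=λy_n ⇒ h·k1=z·y_n;  k2=λ(1+1/4z)y_n ⇒ h·k2=z(1+1/4z)y_n
  y_{n+1}/y_n = 1 − 1/10z + 11/10z(1+1/4z) = 1 + z + 11/40z²
  R(z) = 1 + z + 11/40z².

Need |R(x)|<1, x<0.
x=-0.97: |R|=0.2887
R=1: x+11/40x²=0 ⇒ x=−40/11=-3.6364; min R=1−1/(4·11/40)=0.0909>−1
Confirm numerically:
  x=-3.429: |R|=0.80446 <1
  x=-2.618: |R|=0.26683 <1
  x=-1.937: |R|=0.09479 <1
  x=-1.825: |R|=0.09092 <1
  x=-4.216: |R|=1.67203 >1
  x=-4.007: |R|=1.40841 >1
  x=-3.966: |R|=1.35952 >1
Stable set (-3.6364, 0).

z* = -3.6364.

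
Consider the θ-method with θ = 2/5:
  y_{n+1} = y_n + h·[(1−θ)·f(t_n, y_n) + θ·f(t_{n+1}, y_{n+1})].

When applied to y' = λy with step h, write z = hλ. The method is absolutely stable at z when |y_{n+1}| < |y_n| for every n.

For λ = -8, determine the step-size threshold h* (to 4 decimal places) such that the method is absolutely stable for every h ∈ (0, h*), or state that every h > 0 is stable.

With y'=λy (z=hλ):
  y_{n+1} = y_n + z·[3/5·y_n + 2/5·y_{n+1}] ⇒ (1 − 2/5z)y_{n+1} = (1 + 3/5z)y_n
  Hence R(z) = (1 + 3/5z)/(1 − 2/5z).

Need |R(x)|<1, x<0.
x=-0.9: |R|=0.3382
R=−1: 1+3/5x = −1+2/5x ⇒ -1/5x=2 ⇒ x=2/(-1/5)=-10.0000
Confirm numerically:
  x=-8.201: |R|=0.91594 <1
  x=-7.492: |R|=0.87450 <1
  x=-5.058: |R|=0.67306 <1
  x=-5.003: |R|=0.66700 <1
  x=-10.529: |R|=1.02030 >1
  x=-10.400: |R|=1.01550 >1
So |R|<1 on (-10.0000, 0).

(-10.0000,0); λ=-8 ⇒ h* = (10)/8 = 1.2500.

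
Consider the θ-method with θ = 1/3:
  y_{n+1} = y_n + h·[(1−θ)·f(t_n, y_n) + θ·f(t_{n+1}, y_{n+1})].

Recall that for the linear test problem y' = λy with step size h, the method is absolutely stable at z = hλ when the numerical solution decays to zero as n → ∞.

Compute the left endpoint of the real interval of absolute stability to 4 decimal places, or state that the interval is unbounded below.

left endpoint -6.0000.

Test eqn y'=λy, z=hλ:
  y_{n+1} = y_n + z·[2/3·y_n + 1/3·y_{n+1}] ⇒ (1 − 1/3z)y_{n+1} = (1 + 2/3z)y_n
  ⇒ R(z) = (1 + 2/3z)/(1 − 1/3z).

Solve |R(x)|<1 on ℝ⁻.
x=-1.35: |R|=0.0690
R=−1: 1+2/3x = −1+1/3x ⇒ -1/3x=2 ⇒ x=2/(-1/3)=-6.0000
Confirm numerically:
  x=-5.683: |R|=0.96349 <1
  x=-4.019: |R|=0.71777 <1
  x=-3.283: |R|=0.56756 <1
  x=-6.300: |R|=1.03226 >1
  x=-6.208: |R|=1.02259 >1
So |R|<1 on (-6.0000, 0).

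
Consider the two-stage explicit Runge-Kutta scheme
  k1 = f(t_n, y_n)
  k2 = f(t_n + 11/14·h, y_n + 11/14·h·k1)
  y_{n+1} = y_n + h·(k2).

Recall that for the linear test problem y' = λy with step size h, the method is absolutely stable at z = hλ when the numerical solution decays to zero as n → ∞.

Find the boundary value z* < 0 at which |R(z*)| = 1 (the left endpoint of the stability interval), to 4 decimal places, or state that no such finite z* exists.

left endpoint -1.2727.

With y'=λy (z=hλ):
  k1=λy_n ⇒ h·k1=z·y_n;  k2=λ(1+11/14z)y_n ⇒ h·k2=z(1+11/14z)y_n
  y_{n+1}/y_n = 1 + z(1+11/14z) = 1 + z + 11/14z²
  R(z) = 1 + z + 11/14z².

Solve |R(x)|<1 on ℝ⁻.
x=-1.58: |R|=1.3815
R=1: x+11/14x²=0 ⇒ x=−14/11=-1.2727; min R=1−1/(4·11/14)=0.6818>−1
Confirm numerically:
  x=-0.836: |R|=0.71313 <1
  x=-0.770: |R|=0.69585 <1
  x=-0.765: |R|=0.69482 <1
  x=-0.531: |R|=0.69054 <1
  x=-1.605: |R|=1.41902 >1
  x=-1.410: |R|=1.15208 >1
  x=-1.392: |R|=1.13045 >1
Stable set (-1.2727, 0).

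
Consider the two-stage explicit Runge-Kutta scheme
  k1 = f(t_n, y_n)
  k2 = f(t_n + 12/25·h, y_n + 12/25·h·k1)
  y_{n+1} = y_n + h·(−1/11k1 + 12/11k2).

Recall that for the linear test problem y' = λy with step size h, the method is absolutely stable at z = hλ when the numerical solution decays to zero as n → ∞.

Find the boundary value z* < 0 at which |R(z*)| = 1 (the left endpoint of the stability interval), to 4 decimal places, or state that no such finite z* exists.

Test eqn y'=λy, z=hλ:
  k1=λy_n ⇒ h·k1=z·y_n;  k2=λ(1+12/25z)y_n ⇒ h·k2=z(1+12/25z)y_n
  y_{n+1}/y_n = 1 − 1/11z + 12/11z(1+12/25z) = 1 + z + 144/275z²
  so R(z) = 1 + z + 144/275z².

Solve |R(x)|<1 on ℝ⁻.
x=-0.8: |R|=0.5351
R=1: x+144/275x²=0 ⇒ x=−275/144=-1.9097; min R=1−1/(4·144/275)=0.5226>−1
Confirm numerically:
  x=-1.701: |R|=0.81409 <1
  x=-1.238: |R|=0.56455 <1
  x=-1.109: |R|=0.53501 <1
  x=-0.945: |R|=0.52262 <1
  x=-2.433: |R|=1.66666 >1
  x=-2.249: |R|=1.39955 >1
  x=-2.120: |R|=1.23343 >1
Stable set (-1.9097, 0).

z* = -1.9097.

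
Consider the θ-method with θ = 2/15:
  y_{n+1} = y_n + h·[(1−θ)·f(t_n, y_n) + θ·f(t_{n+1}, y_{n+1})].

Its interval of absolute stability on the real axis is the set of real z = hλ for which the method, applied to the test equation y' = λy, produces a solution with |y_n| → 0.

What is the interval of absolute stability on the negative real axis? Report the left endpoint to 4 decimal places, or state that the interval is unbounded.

With y'=λy (z=hλ):
  y_{n+1} = y_n + z·[13/15·y_n + 2/15·y_{n+1}] ⇒ (1 − 2/15z)y_{n+1} = (1 + 13/15z)y_n
  so R(z) = (1 + 13/15z)/(1 − 2/15z).

Boundary: |R(x)|=1, x<0.
x=-0.4: |R|=0.6203
R=−1: 1+13/15x = −1+2/15x ⇒ -11/15x=2 ⇒ x=2/(-11/15)=-2.7273
Confirm numerically:
  x=-2.333: |R|=0.77947 <1
  x=-2.274: |R|=0.74494 <1
  x=-1.353: |R|=0.14622 <1
  x=-3.300: |R|=1.29167 >1
  x=-3.155: |R|=1.22079 >1
  x=-3.097: |R|=1.19189 >1
Interval (-2.7273, 0).

z∈(-2.7273,0).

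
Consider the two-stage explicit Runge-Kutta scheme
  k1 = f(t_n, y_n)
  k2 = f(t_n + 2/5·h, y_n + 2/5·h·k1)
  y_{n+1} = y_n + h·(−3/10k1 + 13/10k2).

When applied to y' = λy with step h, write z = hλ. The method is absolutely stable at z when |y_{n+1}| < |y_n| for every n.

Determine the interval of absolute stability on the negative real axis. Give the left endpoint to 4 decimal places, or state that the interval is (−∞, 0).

z∈(-1.9231,0).

With y'=λy (z=hλ):
  k1=λy_n ⇒ h·k1=z·y_n;  k2=λ(1+2/5z)y_n ⇒ h·k2=z(1+2/5z)y_n
  y_{n+1}/y_n = 1 − 3/10z + 13/10z(1+2/5z) = 1 + z + 13/25z²
  R(z) = 1 + z + 13/25z².

Find x<0 with |R(x)|<1.
x=-1.25: |R|=0.5625
R=1: x+13/25x²=0 ⇒ x=−25/13=-1.9231; min R=1−1/(4·13/25)=0.5192>−1
Confirm numerically:
  x=-1.694: |R|=0.79821 <1
  x=-1.391: |R|=0.61514 <1
  x=-1.245: |R|=0.56101 <1
  x=-0.941: |R|=0.51945 <1
  x=-2.429: |R|=1.63902 >1
  x=-2.017: |R|=1.09851 >1
Stable set (-1.9231, 0).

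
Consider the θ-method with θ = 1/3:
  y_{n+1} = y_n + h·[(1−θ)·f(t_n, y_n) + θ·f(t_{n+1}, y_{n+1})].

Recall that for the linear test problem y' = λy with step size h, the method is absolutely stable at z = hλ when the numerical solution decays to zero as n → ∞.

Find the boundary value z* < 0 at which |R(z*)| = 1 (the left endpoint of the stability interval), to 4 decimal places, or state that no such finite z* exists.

z* = -6.0000.

With y'=λy (z=hλ):
  y_{n+1} = y_n + z·[2/3·y_n + 1/3·y_{n+1}] ⇒ (1 − 1/3z)y_{n+1} = (1 + 2/3z)y_n
  R(z) = (1 + 2/3z)/(1 − 1/3z).

Solve |R(x)|<1 on ℝ⁻.
x=-1.67: |R|=0.0728
R=−1: 1+2/3x = −1+1/3x ⇒ -1/3x=2 ⇒ x=2/(-1/3)=-6.0000
Confirm numerically:
  x=-3.692: |R|=0.65511 <1
  x=-3.293: |R|=0.56984 <1
  x=-2.841: |R|=0.45917 <1
  x=-6.229: |R|=1.02481 >1
  x=-6.169: |R|=1.01843 >1
  x=-6.031: |R|=1.00343 >1
Interval (-6.0000, 0).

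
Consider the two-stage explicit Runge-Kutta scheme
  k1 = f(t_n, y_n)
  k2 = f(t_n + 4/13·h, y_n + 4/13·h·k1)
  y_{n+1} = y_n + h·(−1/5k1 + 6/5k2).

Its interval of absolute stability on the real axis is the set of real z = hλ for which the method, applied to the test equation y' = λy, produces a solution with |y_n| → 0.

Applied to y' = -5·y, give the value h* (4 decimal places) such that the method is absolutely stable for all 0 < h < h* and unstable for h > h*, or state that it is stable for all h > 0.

With y'=λy (z=hλ):
  k1=λy_n ⇒ h·k1=z·y_n;  k2=λ(1+4/13z)y_n ⇒ h·k2=z(1+4/13z)y_n
  y_{n+1}/y_n = 1 − 1/5z + 6/5z(1+4/13z) = 1 + z + 24/65z²
  R(z) = 1 + z + 24/65z².

Need |R(x)|<1, x<0.
x=-0.57: |R|=0.5500
R=1: x+24/65x²=0 ⇒ x=−65/24=-2.7083; min R=1−1/(4·24/65)=0.3229>−1
Confirm numerically:
  x=-2.412: |R|=0.73609 <1
  x=-2.339: |R|=0.68103 <1
  x=-1.463: |R|=0.32729 <1
  x=-3.249: |R|=1.64860 >1
  x=-2.945: |R|=1.25735 >1
Interval (-2.7083, 0).

(-2.7083,0); λ=-5 ⇒ h* = (65/24)/5 = 0.5417.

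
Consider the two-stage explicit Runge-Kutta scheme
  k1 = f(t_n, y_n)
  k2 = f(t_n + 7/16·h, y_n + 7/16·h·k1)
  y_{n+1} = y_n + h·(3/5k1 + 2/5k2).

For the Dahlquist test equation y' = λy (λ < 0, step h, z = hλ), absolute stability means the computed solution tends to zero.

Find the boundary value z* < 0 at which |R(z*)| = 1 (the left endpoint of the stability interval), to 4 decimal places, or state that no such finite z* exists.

z* = -5.7143.

Test eqn y'=λy, z=hλ:
  k1=λy_n ⇒ h·k1=z·y_n;  k2=λ(1+7/16z)y_n ⇒ h·k2=z(1+7/16z)y_n
  y_{n+1}/y_n = 1 + 3/5z + 2/5z(1+7/16z) = 1 + z + 7/40z²
  so R(z) = 1 + z + 7/40z².

Solve |R(x)|<1 on ℝ⁻.
x=-1.19: |R|=0.0578
R=1: x+7/40x²=0 ⇒ x=−40/7=-5.7143; min R=1−1/(4·7/40)=-0.4286>−1
Confirm numerically:
  x=-5.260: |R|=0.58183 <1
  x=-4.015: |R|=0.19396 <1
  x=-3.578: |R|=0.33764 <1
  x=-5.819: |R|=1.10663 >1
  x=-5.780: |R|=1.06647 >1
Interval (-5.7143, 0).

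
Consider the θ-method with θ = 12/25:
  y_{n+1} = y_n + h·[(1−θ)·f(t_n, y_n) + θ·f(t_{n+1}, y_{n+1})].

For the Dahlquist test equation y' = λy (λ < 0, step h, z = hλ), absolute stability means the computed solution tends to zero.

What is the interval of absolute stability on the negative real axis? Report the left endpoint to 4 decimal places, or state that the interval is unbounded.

Set f=λy, z=hλ:
  y_{n+1} = y_n + z·[13/25·y_n + 12/25·y_{n+1}] ⇒ (1 − 12/25z)y_{n+1} = (1 + 13/25z)y_n
  so R(z) = (1 + 13/25z)/(1 − 12/25z).

Boundary: |R(x)|=1, x<0.
x=-0.36: |R|=0.6930
R=−1: 1+13/25x = −1+12/25x ⇒ -1/25x=2 ⇒ x=2/(-1/25)=-50.0000
Confirm numerically:
  x=-48.110: |R|=0.99686 <1
  x=-40.478: |R|=0.98136 <1
  x=-24.268: |R|=0.91863 <1
  x=-50.248: |R|=1.00039 >1
  x=-50.239: |R|=1.00038 >1
So |R|<1 on (-50.0000, 0).

(-50.0000, 0).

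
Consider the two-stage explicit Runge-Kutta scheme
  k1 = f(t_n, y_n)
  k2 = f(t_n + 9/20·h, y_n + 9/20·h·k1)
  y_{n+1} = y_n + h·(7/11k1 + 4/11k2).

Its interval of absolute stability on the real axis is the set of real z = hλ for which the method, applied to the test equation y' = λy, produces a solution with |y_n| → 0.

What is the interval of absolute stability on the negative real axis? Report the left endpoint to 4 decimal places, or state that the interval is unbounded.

z∈(-6.1111,0).

On y'=λy, z=hλ:
  k1=λy_n ⇒ h·k1=z·y_n;  k2=λ(1+9/20z)y_n ⇒ h·k2=z(1+9/20z)y_n
  y_{n+1}/y_n = 1 + 7/11z + 4/11z(1+9/20z) = 1 + z + 9/55z²
  so R(z) = 1 + z + 9/55z².

Need |R(x)|<1, x<0.
x=-0.67: |R|=0.4035
R=1: x+9/55x²=0 ⇒ x=−55/9=-6.1111; min R=1−1/(4·9/55)=-0.5278>−1
Confirm numerically:
  x=-4.145: |R|=0.33356 <1
  x=-3.792: |R|=0.43903 <1
  x=-3.230: |R|=0.52280 <1
  x=-6.658: |R|=1.59583 >1
  x=-6.325: |R|=1.22137 >1
  x=-6.204: |R|=1.09430 >1
Interval (-6.1111, 0).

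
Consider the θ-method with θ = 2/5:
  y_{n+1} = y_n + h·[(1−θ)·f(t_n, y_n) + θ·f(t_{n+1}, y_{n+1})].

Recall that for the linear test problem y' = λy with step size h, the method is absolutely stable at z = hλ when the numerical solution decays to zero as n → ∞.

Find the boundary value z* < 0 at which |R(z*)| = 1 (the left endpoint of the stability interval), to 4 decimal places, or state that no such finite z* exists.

On y'=λy, z=hλ:
  y_{n+1} = y_n + z·[3/5·y_n + 2/5·y_{n+1}] ⇒ (1 − 2/5z)y_{n+1} = (1 + 3/5z)y_n
  R(z) = (1 + 3/5z)/(1 − 2/5z).

Boundary: |R(x)|=1, x<0.
x=-1.74: |R|=0.0259
R=−1: 1+3/5x = −1+2/5x ⇒ -1/5x=2 ⇒ x=2/(-1/5)=-10.0000
Confirm numerically:
  x=-7.947: |R|=0.90174 <1
  x=-7.228: |R|=0.85752 <1
  x=-4.388: |R|=0.59262 <1
  x=-10.509: |R|=1.01956 >1
  x=-10.030: |R|=1.00120 >1
Stable set (-10.0000, 0).

z* = -10.0000.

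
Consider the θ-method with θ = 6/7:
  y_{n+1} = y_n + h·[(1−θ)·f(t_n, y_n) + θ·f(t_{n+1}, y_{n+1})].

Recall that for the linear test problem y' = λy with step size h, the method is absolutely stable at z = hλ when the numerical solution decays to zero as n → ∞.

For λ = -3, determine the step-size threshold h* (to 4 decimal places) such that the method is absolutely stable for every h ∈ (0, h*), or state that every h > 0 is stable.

On y'=λy, z=hλ:
  y_{n+1} = y_n + z·[1/7·y_n + 6/7·y_{n+1}] ⇒ (1 − 6/7z)y_{n+1} = (1 + 1/7z)y_n
  ⇒ R(z) = (1 + 1/7z)/(1 − 6/7z).

Boundary: |R(x)|=1, x<0.
x=-1.77: |R|=0.2968
x=-2: |R|=0.2632
x=-10: |R|=0.0448
x=-100: |R|=0.1532
θ=6/7≥1/2 ⇒ |1+1/7x|<|1−6/7x| ∀x<0 ⇒ interval (−∞,0).

(−∞, 0) — no finite endpoint. Any h>0 works for λ=-3.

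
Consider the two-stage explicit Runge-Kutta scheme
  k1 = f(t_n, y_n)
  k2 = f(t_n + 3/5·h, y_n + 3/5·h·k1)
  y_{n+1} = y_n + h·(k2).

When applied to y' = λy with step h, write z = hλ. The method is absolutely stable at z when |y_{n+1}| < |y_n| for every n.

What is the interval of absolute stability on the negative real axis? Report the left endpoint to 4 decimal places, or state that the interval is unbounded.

z∈(-1.6667,0).

With y'=λy (z=hλ):
  k1=λy_n ⇒ h·k1=z·y_n;  k2=λ(1+3/5z)y_n ⇒ h·k2=z(1+3/5z)y_n
  y_{n+1}/y_n = 1 + z(1+3/5z) = 1 + z + 3/5z²
  R(z) = 1 + z + 3/5z².

Find x<0 with |R(x)|<1.
x=-0.93: |R|=0.5889
R=1: x+3/5x²=0 ⇒ x=−5/3=-1.6667; min R=1−1/(4·3/5)=0.5833>−1
Confirm numerically:
  x=-1.638: |R|=0.97183 <1
  x=-1.572: |R|=0.91071 <1
  x=-0.893: |R|=0.58547 <1
  x=-0.795: |R|=0.58421 <1
  x=-1.929: |R|=1.30362 >1
  x=-1.760: |R|=1.09856 >1
  x=-1.748: |R|=1.08530 >1
Interval (-1.6667, 0).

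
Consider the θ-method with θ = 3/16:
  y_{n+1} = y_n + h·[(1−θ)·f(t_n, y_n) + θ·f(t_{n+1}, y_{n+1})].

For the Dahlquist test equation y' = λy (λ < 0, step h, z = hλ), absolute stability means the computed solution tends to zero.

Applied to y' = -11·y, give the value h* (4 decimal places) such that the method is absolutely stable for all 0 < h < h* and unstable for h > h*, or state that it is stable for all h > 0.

Test eqn y'=λy, z=hλ:
  y_{n+1} = y_n + z·[13/16·y_n + 3/16·y_{n+1}] ⇒ (1 − 3/16z)y_{n+1} = (1 + 13/16z)y_n
  so R(z) = (1 + 13/16z)/(1 − 3/16z).

Solve |R(x)|<1 on ℝ⁻.
x=-0.49: |R|=0.5512
R=−1: 1+13/16x = −1+3/16x ⇒ -5/8x=2 ⇒ x=2/(-5/8)=-3.2000
Confirm numerically:
  x=-3.004: |R|=0.92164 <1
  x=-2.687: |R|=0.78679 <1
  x=-1.738: |R|=0.31083 <1
  x=-3.567: |R|=1.13745 >1
  x=-3.441: |R|=1.09155 >1
Stable set (-3.2000, 0).

(-3.2000,0); λ=-11 ⇒ h* = (16/5)/11 = 0.2909.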